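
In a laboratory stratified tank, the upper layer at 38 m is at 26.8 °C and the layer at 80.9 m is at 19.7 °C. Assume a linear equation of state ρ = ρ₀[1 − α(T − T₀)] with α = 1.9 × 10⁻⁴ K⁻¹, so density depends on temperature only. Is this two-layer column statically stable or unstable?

ΔT = 19.7 − 26.8 = -7.1 K, so Δρ/ρ₀ = −αΔT = 1.349 × 10⁻³.
Δρ/ρ₀ > 0, so Δρ > 0: deeper water is denser → statically stable.

stable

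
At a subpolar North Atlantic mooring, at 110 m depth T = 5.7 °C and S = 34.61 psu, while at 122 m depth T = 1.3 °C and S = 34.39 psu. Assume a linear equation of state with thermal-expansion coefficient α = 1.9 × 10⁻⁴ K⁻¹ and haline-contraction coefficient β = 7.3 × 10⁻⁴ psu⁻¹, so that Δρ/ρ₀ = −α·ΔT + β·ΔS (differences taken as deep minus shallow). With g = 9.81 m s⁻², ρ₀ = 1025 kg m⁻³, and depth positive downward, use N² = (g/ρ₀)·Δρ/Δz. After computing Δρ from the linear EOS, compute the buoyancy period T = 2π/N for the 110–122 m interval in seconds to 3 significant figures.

267 s

ΔT = -4.4 K, ΔS = -0.22 psu (deep − shallow).
Δρ/ρ₀ = −αΔT + βΔS = 8.36 × 10⁻⁴ − 1.606 × 10⁻⁴ = 6.754 × 10⁻⁴, so Δρ ≈ 0.6923 kg m⁻³.
N² = (g/ρ₀)·Δρ/Δz = g·(Δρ/ρ₀)/Δz = 9.81 × 6.754 × 10⁻⁴ / 12 = 5.5214 × 10⁻⁴ s⁻².
N = √(5.5214 × 10⁻⁴) = 0.023498 rad s⁻¹ → T = 2π/N = 267.39 s ≈ 267 s.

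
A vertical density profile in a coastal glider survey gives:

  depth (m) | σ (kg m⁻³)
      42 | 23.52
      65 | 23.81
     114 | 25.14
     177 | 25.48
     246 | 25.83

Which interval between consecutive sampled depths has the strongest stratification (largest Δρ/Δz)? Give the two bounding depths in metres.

Compute the density gradient over each adjacent pair:
  42–65 m: Δρ/Δz = 0.29/23 = 0.013 kg m⁻⁴
  65–114 m: Δρ/Δz = 1.33/49 = 0.027 kg m⁻⁴
  114–177 m: Δρ/Δz = 0.34/63 = 5.4 × 10⁻³ kg m⁻⁴
  177–246 m: Δρ/Δz = 0.35/69 = 5.1 × 10⁻³ kg m⁻⁴
The largest gradient is in the 65–114 m interval — the pycnocline.

65–114 m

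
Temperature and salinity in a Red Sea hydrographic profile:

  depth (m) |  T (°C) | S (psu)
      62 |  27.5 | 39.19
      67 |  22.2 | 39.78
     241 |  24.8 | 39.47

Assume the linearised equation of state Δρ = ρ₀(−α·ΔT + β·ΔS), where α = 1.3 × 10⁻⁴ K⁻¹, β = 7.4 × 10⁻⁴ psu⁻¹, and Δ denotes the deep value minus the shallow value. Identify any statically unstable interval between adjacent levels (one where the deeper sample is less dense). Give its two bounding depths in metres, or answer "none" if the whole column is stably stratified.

67–241 m

Evaluate Δρ/ρ₀ = −αΔT + βΔS across each adjacent pair:
  62–67 m: −αΔT+βΔS = −(1.3 × 10⁻⁴)(-5.3)+(7.4 × 10⁻⁴)(+0.59) = 1.1 × 10⁻³ → stable
  67–241 m: −αΔT+βΔS = −(1.3 × 10⁻⁴)(+2.6)+(7.4 × 10⁻⁴)(-0.31) = -5.7 × 10⁻⁴ → UNSTABLE
The 67–241 m interval has Δρ < 0: lighter water underlies denser water.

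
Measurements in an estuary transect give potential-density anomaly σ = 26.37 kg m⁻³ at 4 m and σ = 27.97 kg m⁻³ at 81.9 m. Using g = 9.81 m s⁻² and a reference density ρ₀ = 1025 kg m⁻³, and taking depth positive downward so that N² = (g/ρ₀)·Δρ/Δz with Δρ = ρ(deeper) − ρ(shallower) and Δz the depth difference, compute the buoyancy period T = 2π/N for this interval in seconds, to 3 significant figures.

448 s

Δρ = 1027.97 − 1026.37 = 1.60 kg m⁻³ over Δz = 81.9 − 4 = 77.9 m.
N² = (9.81/1025) × (1.60/77.9) = 1.9657 × 10⁻⁴ s⁻².
N = √(1.9657 × 10⁻⁴) = 0.014020 rad s⁻¹, so T = 2π/N = 448.16 s ≈ 448 s.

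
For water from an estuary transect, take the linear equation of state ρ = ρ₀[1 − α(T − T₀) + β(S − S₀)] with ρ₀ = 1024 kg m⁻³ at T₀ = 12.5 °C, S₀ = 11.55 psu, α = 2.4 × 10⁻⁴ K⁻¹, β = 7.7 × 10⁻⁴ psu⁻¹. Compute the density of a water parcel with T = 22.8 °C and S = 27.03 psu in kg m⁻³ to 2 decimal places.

1033.67 kg m⁻³

T − T₀ = +10.3 K, S − S₀ = +15.48 psu.
Bracket = 1 − α·(+10.3) + β·(+15.48) = 1 + (9.4476 × 10⁻³) = 1.0094476.
ρ = 1024 × 1.0094476 = 1033.67 kg m⁻³.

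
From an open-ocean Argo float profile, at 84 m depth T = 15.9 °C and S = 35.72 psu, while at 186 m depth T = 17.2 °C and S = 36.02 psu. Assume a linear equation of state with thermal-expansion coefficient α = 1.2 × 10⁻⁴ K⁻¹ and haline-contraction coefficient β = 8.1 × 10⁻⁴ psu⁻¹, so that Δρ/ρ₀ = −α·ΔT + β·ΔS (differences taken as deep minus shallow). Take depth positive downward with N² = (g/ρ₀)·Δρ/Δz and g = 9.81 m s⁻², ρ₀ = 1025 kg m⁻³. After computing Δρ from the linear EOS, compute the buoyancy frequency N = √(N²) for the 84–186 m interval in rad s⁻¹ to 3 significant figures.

ΔT = +1.3 K, ΔS = +0.30 psu (deep − shallow).
Δρ/ρ₀ = −αΔT + βΔS = -1.56 × 10⁻⁴ + 2.43 × 10⁻⁴ = 8.70 × 10⁻⁵, so Δρ ≈ 0.08917 kg m⁻³.
N² = (g/ρ₀)·Δρ/Δz = g·(Δρ/ρ₀)/Δz = 9.81 × 8.70 × 10⁻⁵ / 102 = 8.3674 × 10⁻⁶ s⁻².
N = √(8.3674 × 10⁻⁶) = 2.8926 × 10⁻³ rad s⁻¹ ≈ 2.89 × 10⁻³ rad s⁻¹.

2.89 × 10⁻³ rad s⁻¹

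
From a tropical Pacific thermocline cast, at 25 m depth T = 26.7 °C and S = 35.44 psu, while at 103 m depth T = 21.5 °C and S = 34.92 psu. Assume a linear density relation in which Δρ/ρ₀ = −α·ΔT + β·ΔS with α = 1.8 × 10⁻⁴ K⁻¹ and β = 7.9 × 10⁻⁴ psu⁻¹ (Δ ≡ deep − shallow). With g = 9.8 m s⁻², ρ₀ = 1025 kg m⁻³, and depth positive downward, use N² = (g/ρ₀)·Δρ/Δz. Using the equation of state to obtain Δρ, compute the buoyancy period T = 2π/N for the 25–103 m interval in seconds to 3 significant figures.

773 s

ΔT = -5.2 K, ΔS = -0.52 psu (deep − shallow).
Δρ/ρ₀ = −αΔT + βΔS = 9.36 × 10⁻⁴ − 4.108 × 10⁻⁴ = 5.252 × 10⁻⁴, so Δρ ≈ 0.5383 kg m⁻³.
N² = (g/ρ₀)·Δρ/Δz = g·(Δρ/ρ₀)/Δz = 9.8 × 5.252 × 10⁻⁴ / 78 = 6.5987 × 10⁻⁵ s⁻².
N = √(6.5987 × 10⁻⁵) = 8.1232 × 10⁻³ rad s⁻¹ → T = 2π/N = 773.49 s ≈ 773 s.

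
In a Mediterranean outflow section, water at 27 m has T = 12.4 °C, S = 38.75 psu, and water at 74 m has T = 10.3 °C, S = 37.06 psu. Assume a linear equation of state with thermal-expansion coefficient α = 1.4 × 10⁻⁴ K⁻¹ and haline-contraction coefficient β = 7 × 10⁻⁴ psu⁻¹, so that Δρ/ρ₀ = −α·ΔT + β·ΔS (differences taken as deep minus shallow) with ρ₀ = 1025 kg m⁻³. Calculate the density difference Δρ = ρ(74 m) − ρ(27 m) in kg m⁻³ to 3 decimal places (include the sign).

-0.911 kg m⁻³

ΔT = -2.1 K, ΔS = -1.69 psu (deep − shallow).
Δρ/ρ₀ = −(1.4 × 10⁻⁴)(-2.1) + (7 × 10⁻⁴)(-1.69) = -8.89 × 10⁻⁴.
Δρ = 1025 × (-8.89 × 10⁻⁴) = -0.911 kg m⁻³.
Negative Δρ: lighter below, statically unstable.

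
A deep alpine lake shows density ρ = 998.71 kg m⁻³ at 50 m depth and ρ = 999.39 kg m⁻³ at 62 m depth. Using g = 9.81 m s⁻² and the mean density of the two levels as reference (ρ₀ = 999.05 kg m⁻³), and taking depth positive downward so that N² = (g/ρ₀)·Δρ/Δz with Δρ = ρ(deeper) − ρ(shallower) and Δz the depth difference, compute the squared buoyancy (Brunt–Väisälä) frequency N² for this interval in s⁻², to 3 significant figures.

5.56 × 10⁻⁴ s⁻²

Δρ = 999.39 − 998.71 = 0.68 kg m⁻³ over Δz = 62 − 50 = 12 m.
N² = (9.81/999.05) × (0.68/12) = 5.5643 × 10⁻⁴ s⁻² ≈ 5.56 × 10⁻⁴ s⁻².
Since Δρ > 0 the layer is stably stratified.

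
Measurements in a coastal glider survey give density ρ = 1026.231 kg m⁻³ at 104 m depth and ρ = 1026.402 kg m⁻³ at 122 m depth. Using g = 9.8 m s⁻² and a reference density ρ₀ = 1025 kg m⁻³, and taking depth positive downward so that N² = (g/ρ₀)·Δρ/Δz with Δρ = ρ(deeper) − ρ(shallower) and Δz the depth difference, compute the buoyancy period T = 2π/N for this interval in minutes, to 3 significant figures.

Δρ = 1026.402 − 1026.231 = 0.171 kg m⁻³ over Δz = 122 − 104 = 18 m.
N² = (9.8/1025) × (0.171/18) = 9.0829 × 10⁻⁵ s⁻².
N = √(9.0829 × 10⁻⁵) = 9.5304 × 10⁻³ rad s⁻¹, so T = 2π/N = 659.28 s = 10.988 min ≈ 11.0 min.

11.0 min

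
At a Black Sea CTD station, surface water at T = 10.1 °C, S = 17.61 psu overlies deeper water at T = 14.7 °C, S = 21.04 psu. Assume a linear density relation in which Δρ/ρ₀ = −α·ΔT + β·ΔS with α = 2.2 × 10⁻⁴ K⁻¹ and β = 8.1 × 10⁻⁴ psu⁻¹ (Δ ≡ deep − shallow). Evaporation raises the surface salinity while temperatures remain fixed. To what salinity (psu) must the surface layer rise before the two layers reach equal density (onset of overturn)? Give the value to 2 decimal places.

19.79 psu

Neutral buoyancy requires −α(T_deep − T_surf) + β(S_deep − S_surf′) = 0.
S_surf′ = S_deep − (α/β)·ΔT = 21.04 − (2.2 × 10⁻⁴/8.1 × 10⁻⁴)·(+4.6) = 19.7906 psu.
Increase required: 19.7906 − 17.61 = 2.1806 psu.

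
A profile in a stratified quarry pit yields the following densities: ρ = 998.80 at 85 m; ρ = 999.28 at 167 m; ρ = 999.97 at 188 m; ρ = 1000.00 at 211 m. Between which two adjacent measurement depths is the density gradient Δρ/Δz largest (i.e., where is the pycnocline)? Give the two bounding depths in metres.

Compute the density gradient over each adjacent pair:
  85–167 m: Δρ/Δz = 0.48/82 = 5.9 × 10⁻³ kg m⁻⁴
  167–188 m: Δρ/Δz = 0.69/21 = 0.033 kg m⁻⁴
  188–211 m: Δρ/Δz = 0.03/23 = 1.3 × 10⁻³ kg m⁻⁴
The largest gradient is in the 167–188 m interval — the pycnocline.

167–188 m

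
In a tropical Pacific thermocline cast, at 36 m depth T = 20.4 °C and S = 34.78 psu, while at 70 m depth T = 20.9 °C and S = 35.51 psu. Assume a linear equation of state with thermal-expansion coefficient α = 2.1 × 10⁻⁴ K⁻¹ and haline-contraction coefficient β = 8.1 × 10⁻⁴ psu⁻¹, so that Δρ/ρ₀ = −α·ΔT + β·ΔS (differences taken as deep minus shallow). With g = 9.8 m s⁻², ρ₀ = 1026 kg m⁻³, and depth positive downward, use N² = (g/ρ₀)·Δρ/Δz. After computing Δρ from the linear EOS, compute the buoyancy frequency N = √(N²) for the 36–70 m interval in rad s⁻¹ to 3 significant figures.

0.0118 rad s⁻¹

ΔT = +0.5 K, ΔS = +0.73 psu (deep − shallow).
Δρ/ρ₀ = −αΔT + βΔS = -1.05 × 10⁻⁴ + 5.913 × 10⁻⁴ = 4.863 × 10⁻⁴, so Δρ ≈ 0.4989 kg m⁻³.
N² = (g/ρ₀)·Δρ/Δz = g·(Δρ/ρ₀)/Δz = 9.8 × 4.863 × 10⁻⁴ / 34 = 1.4017 × 10⁻⁴ s⁻².
N = √(1.4017 × 10⁻⁴) = 0.011839 rad s⁻¹ ≈ 0.0118 rad s⁻¹.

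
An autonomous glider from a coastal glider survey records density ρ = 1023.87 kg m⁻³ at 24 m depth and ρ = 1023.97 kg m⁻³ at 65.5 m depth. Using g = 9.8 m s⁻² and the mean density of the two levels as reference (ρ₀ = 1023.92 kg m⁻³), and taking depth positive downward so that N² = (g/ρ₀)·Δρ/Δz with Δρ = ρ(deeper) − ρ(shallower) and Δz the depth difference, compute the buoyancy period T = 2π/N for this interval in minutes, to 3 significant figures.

Δρ = 1023.97 − 1023.87 = 0.10 kg m⁻³ over Δz = 65.5 − 24 = 41.5 m.
N² = (9.8/1023.92) × (0.10/41.5) = 2.3063 × 10⁻⁵ s⁻².
N = √(2.3063 × 10⁻⁵) = 4.8024 × 10⁻³ rad s⁻¹, so T = 2π/N = 1.3083 × 10³ s = 21.805 min ≈ 21.8 min.

21.8 min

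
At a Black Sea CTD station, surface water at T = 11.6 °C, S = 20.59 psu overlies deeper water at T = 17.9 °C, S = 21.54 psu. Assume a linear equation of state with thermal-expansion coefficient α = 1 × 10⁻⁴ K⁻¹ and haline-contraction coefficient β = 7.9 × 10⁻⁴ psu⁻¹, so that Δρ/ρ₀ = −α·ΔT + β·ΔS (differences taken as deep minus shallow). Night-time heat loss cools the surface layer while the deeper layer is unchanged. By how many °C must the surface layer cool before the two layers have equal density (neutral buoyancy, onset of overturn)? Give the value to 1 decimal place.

Neutral buoyancy requires Δρ = 0, i.e. −α(T_deep − T_surf′) + β(S_deep − S_surf) = 0.
T_surf′ = T_deep − (β/α)·ΔS = 17.9 − (7.9 × 10⁻⁴/1 × 10⁻⁴)·(+0.95) = 10.395 °C.
Cooling required: 11.6 − (10.395) = 1.205 °C.

1.2 °C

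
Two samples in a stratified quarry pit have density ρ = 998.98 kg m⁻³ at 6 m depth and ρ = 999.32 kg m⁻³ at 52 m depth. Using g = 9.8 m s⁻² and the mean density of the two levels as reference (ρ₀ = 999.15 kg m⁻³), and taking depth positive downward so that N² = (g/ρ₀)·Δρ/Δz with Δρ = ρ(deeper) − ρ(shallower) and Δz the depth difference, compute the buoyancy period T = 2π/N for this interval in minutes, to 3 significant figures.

Δρ = 999.32 − 998.98 = 0.34 kg m⁻³ over Δz = 52 − 6 = 46 m.
N² = (9.8/999.15) × (0.34/46) = 7.2496 × 10⁻⁵ s⁻².
N = √(7.2496 × 10⁻⁵) = 8.5145 × 10⁻³ rad s⁻¹, so T = 2π/N = 737.94 s = 12.299 min ≈ 12.3 min.

12.3 min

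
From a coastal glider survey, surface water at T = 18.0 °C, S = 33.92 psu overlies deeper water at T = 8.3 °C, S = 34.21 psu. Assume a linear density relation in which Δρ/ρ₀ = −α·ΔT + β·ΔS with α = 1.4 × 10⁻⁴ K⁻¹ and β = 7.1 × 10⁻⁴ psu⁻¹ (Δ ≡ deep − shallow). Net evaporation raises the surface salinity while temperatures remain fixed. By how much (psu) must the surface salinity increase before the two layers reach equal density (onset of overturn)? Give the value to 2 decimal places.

2.20 psu

Neutral buoyancy requires −α(T_deep − T_surf) + β(S_deep − S_surf′) = 0.
S_surf′ = S_deep − (α/β)·ΔT = 34.21 − (1.4 × 10⁻⁴/7.1 × 10⁻⁴)·(-9.7) = 36.1227 psu.
Increase required: 36.1227 − 33.92 = 2.2027 psu.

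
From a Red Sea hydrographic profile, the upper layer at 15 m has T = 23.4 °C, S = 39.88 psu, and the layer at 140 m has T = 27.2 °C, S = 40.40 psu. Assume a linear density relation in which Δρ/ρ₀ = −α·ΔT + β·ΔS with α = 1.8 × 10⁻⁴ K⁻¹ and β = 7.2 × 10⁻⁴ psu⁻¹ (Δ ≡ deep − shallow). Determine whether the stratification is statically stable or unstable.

ΔT = 27.2 − 23.4 = +3.8 K and ΔS = 40.40 − 39.88 = +0.52 psu (deep − shallow).
−αΔT = -6.84 × 10⁻⁴; βΔS = 3.744 × 10⁻⁴; sum Δρ/ρ₀ = -3.096 × 10⁻⁴.
Δρ/ρ₀ < 0, so Δρ < 0: deeper water is lighter → statically unstable; the column would overturn.

unstable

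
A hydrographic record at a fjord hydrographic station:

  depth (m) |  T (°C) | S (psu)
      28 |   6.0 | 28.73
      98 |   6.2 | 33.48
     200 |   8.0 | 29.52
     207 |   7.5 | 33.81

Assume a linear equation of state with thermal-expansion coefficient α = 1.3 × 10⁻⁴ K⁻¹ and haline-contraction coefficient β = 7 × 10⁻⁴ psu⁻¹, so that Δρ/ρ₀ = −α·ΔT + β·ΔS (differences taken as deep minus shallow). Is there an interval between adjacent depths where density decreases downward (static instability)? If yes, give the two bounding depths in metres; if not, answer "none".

Evaluate Δρ/ρ₀ = −αΔT + βΔS across each adjacent pair:
  28–98 m: −αΔT+βΔS = −(1.3 × 10⁻⁴)(+0.2)+(7 × 10⁻⁴)(+4.75) = 3.3 × 10⁻³ → stable
  98–200 m: −αΔT+βΔS = −(1.3 × 10⁻⁴)(+1.8)+(7 × 10⁻⁴)(-3.96) = -3.0 × 10⁻³ → UNSTABLE
  200–207 m: −αΔT+βΔS = −(1.3 × 10⁻⁴)(-0.5)+(7 × 10⁻⁴)(+4.29) = 3.1 × 10⁻³ → stable
The 98–200 m interval has Δρ < 0: lighter water underlies denser water.

98–200 m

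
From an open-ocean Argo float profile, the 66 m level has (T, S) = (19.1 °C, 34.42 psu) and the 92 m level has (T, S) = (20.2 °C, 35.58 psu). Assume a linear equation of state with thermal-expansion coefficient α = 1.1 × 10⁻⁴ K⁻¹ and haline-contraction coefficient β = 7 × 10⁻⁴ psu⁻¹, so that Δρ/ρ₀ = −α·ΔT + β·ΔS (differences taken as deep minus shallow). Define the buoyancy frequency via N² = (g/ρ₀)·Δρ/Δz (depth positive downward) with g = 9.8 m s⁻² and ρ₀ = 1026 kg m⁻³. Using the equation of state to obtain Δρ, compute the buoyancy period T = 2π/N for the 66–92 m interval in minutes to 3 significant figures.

ΔT = +1.1 K, ΔS = +1.16 psu (deep − shallow).
Δρ/ρ₀ = −αΔT + βΔS = -1.21 × 10⁻⁴ + 8.12 × 10⁻⁴ = 6.91 × 10⁻⁴, so Δρ ≈ 0.7090 kg m⁻³.
N² = (g/ρ₀)·Δρ/Δz = g·(Δρ/ρ₀)/Δz = 9.8 × 6.91 × 10⁻⁴ / 26 = 2.6045 × 10⁻⁴ s⁻².
N = √(2.6045 × 10⁻⁴) = 0.016138 rad s⁻¹ → T = 2π/N = 389.34 s = 6.4890 min ≈ 6.49 min.

6.49 min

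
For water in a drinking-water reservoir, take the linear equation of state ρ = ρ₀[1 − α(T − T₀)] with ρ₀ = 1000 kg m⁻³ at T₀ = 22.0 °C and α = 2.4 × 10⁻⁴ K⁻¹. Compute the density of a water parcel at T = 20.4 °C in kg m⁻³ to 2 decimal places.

T − T₀ = -1.6 K.
Bracket = 1 − α·(-1.6) = 1 + (3.84 × 10⁻⁴) = 1.0003840.
ρ = 1000 × 1.0003840 = 1000.38 kg m⁻³.

1000.38 kg m⁻³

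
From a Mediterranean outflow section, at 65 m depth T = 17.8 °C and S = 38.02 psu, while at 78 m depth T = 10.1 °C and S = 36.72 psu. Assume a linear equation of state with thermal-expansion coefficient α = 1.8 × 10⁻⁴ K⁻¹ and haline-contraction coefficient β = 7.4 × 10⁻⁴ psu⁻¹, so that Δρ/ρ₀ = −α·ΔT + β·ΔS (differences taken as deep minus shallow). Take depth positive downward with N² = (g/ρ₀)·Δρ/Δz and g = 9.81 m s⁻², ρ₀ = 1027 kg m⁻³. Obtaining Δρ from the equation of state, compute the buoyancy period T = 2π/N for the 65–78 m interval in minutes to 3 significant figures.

5.85 min

ΔT = -7.7 K, ΔS = -1.30 psu (deep − shallow).
Δρ/ρ₀ = −αΔT + βΔS = 1.386 × 10⁻³ − 9.62 × 10⁻⁴ = 4.24 × 10⁻⁴, so Δρ ≈ 0.4354 kg m⁻³.
N² = (g/ρ₀)·Δρ/Δz = g·(Δρ/ρ₀)/Δz = 9.81 × 4.24 × 10⁻⁴ / 13 = 3.1996 × 10⁻⁴ s⁻².
N = √(3.1996 × 10⁻⁴) = 0.017887 rad s⁻¹ → T = 2π/N = 351.27 s = 5.8545 min ≈ 5.85 min.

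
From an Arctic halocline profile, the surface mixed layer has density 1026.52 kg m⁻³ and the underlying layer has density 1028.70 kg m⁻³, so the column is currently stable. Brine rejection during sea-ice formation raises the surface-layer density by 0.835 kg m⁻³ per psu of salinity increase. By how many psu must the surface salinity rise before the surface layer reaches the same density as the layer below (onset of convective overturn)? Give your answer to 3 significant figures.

2.61 psu

Density deficit of the surface layer: 1028.70 − 1026.52 = 2.18 kg m⁻³.
Required change = 2.18 / 0.835 = 2.61 psu.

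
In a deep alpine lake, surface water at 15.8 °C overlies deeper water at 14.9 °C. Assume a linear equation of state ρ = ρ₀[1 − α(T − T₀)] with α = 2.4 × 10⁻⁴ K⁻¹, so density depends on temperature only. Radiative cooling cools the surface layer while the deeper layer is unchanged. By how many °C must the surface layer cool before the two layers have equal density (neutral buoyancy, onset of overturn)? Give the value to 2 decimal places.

0.90 °C

With temperature the only control, equal density requires T_surf′ = T_deep.
T_surf′ = 14.9 °C.
Cooling required: 15.8 − 14.9 = 0.90 °C.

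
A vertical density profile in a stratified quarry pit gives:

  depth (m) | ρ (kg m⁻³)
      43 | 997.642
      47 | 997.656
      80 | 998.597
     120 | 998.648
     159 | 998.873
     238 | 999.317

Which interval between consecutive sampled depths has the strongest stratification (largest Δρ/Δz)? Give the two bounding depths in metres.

47–80 m

Compute the density gradient over each adjacent pair:
  43–47 m: Δρ/Δz = 0.014/4 = 3.5 × 10⁻³ kg m⁻⁴
  47–80 m: Δρ/Δz = 0.941/33 = 0.029 kg m⁻⁴
  80–120 m: Δρ/Δz = 0.051/40 = 1.3 × 10⁻³ kg m⁻⁴
  120–159 m: Δρ/Δz = 0.225/39 = 5.8 × 10⁻³ kg m⁻⁴
  159–238 m: Δρ/Δz = 0.444/79 = 5.6 × 10⁻³ kg m⁻⁴
The largest gradient is in the 47–80 m interval — the pycnocline.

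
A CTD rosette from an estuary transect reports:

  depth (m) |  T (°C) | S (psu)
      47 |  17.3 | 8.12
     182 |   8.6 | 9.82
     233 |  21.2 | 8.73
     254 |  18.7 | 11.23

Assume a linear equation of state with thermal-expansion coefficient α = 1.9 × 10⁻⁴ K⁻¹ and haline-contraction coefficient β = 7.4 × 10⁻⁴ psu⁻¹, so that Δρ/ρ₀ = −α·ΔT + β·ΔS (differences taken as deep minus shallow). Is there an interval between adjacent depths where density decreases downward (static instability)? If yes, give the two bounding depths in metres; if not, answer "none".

Evaluate Δρ/ρ₀ = −αΔT + βΔS across each adjacent pair:
  47–182 m: −αΔT+βΔS = −(1.9 × 10⁻⁴)(-8.7)+(7.4 × 10⁻⁴)(+1.70) = 2.9 × 10⁻³ → stable
  182–233 m: −αΔT+βΔS = −(1.9 × 10⁻⁴)(+12.6)+(7.4 × 10⁻⁴)(-1.09) = -3.2 × 10⁻³ → UNSTABLE
  233–254 m: −αΔT+βΔS = −(1.9 × 10⁻⁴)(-2.5)+(7.4 × 10⁻⁴)(+2.50) = 2.3 × 10⁻³ → stable
The 182–233 m interval has Δρ < 0: lighter water underlies denser water.

182–233 m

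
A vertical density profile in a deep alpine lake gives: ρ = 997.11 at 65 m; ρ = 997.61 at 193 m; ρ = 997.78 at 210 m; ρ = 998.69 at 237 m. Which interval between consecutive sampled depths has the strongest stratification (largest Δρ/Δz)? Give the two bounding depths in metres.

210–237 m

Compute the density gradient over each adjacent pair:
  65–193 m: Δρ/Δz = 0.50/128 = 3.9 × 10⁻³ kg m⁻⁴
  193–210 m: Δρ/Δz = 0.17/17 = 0.010 kg m⁻⁴
  210–237 m: Δρ/Δz = 0.91/27 = 0.034 kg m⁻⁴
The largest gradient is in the 210–237 m interval — the pycnocline.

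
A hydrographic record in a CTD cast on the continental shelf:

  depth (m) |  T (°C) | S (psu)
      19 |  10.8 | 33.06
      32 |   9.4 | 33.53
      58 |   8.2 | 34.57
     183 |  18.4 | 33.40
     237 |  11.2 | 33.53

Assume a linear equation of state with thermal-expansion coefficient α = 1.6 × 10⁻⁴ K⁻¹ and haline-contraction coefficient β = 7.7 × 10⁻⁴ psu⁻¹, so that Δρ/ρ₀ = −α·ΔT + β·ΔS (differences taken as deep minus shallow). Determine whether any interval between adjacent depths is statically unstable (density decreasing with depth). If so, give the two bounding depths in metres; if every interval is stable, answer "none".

Evaluate Δρ/ρ₀ = −αΔT + βΔS across each adjacent pair:
  19–32 m: −αΔT+βΔS = −(1.6 × 10⁻⁴)(-1.4)+(7.7 × 10⁻⁴)(+0.47) = 5.9 × 10⁻⁴ → stable
  32–58 m: −αΔT+βΔS = −(1.6 × 10⁻⁴)(-1.2)+(7.7 × 10⁻⁴)(+1.04) = 9.9 × 10⁻⁴ → stable
  58–183 m: −αΔT+βΔS = −(1.6 × 10⁻⁴)(+10.2)+(7.7 × 10⁻⁴)(-1.17) = -2.5 × 10⁻³ → UNSTABLE
  183–237 m: −αΔT+βΔS = −(1.6 × 10⁻⁴)(-7.2)+(7.7 × 10⁻⁴)(+0.13) = 1.3 × 10⁻³ → stable
The 58–183 m interval has Δρ < 0: lighter water underlies denser water.

58–183 m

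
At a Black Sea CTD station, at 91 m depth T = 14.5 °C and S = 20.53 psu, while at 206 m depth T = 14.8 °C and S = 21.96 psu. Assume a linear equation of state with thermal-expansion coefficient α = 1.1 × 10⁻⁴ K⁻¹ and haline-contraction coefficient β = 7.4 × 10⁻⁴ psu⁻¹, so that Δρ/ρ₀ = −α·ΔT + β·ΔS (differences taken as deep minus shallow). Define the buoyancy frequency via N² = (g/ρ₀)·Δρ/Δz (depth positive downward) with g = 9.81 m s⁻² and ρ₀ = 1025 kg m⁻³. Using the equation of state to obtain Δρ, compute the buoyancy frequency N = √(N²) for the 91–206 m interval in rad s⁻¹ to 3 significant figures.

ΔT = +0.3 K, ΔS = +1.43 psu (deep − shallow).
Δρ/ρ₀ = −αΔT + βΔS = -3.30 × 10⁻⁵ + 1.0582 × 10⁻³ = 1.0252 × 10⁻³, so Δρ ≈ 1.051 kg m⁻³.
N² = (g/ρ₀)·Δρ/Δz = g·(Δρ/ρ₀)/Δz = 9.81 × 1.0252 × 10⁻³ / 115 = 8.7454 × 10⁻⁵ s⁻².
N = √(8.7454 × 10⁻⁵) = 9.3517 × 10⁻³ rad s⁻¹ ≈ 9.35 × 10⁻³ rad s⁻¹.

9.35 × 10⁻³ rad s⁻¹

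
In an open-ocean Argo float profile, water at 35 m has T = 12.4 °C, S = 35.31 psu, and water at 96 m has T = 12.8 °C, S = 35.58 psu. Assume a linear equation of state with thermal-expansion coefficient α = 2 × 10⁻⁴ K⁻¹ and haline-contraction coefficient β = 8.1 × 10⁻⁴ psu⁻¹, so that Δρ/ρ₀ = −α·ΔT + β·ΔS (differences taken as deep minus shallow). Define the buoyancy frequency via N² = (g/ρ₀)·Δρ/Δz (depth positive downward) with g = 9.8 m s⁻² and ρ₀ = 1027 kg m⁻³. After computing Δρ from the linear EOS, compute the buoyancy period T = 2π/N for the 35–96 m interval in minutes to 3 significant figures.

22.2 min

ΔT = +0.4 K, ΔS = +0.27 psu (deep − shallow).
Δρ/ρ₀ = −αΔT + βΔS = -8.00 × 10⁻⁵ + 2.187 × 10⁻⁴ = 1.387 × 10⁻⁴, so Δρ ≈ 0.1424 kg m⁻³.
N² = (g/ρ₀)·Δρ/Δz = g·(Δρ/ρ₀)/Δz = 9.8 × 1.387 × 10⁻⁴ / 61 = 2.2283 × 10⁻⁵ s⁻².
N = √(2.2283 × 10⁻⁵) = 4.7205 × 10⁻³ rad s⁻¹ → T = 2π/N = 1.3310 × 10³ s = 22.183 min ≈ 22.2 min.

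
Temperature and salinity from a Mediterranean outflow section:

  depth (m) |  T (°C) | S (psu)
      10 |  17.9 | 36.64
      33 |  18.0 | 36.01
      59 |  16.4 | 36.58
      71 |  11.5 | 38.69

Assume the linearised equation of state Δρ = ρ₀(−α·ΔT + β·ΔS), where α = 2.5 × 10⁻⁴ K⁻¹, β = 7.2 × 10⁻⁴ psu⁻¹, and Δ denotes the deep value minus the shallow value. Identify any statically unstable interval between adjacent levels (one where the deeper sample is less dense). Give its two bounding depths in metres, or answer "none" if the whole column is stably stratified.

10–33 m

Evaluate Δρ/ρ₀ = −αΔT + βΔS across each adjacent pair:
  10–33 m: −αΔT+βΔS = −(2.5 × 10⁻⁴)(+0.1)+(7.2 × 10⁻⁴)(-0.63) = -4.8 × 10⁻⁴ → UNSTABLE
  33–59 m: −αΔT+βΔS = −(2.5 × 10⁻⁴)(-1.6)+(7.2 × 10⁻⁴)(+0.57) = 8.1 × 10⁻⁴ → stable
  59–71 m: −αΔT+βΔS = −(2.5 × 10⁻⁴)(-4.9)+(7.2 × 10⁻⁴)(+2.11) = 2.7 × 10⁻³ → stable
The 10–33 m interval has Δρ < 0: lighter water underlies denser water.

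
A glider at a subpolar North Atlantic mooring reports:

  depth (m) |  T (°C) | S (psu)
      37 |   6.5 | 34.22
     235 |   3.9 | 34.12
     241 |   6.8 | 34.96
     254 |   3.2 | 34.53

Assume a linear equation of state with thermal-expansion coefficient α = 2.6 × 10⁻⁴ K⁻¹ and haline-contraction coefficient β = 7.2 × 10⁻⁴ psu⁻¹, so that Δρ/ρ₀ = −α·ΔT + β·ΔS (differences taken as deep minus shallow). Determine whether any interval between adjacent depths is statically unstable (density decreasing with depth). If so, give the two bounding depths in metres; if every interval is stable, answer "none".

235–241 m

Evaluate Δρ/ρ₀ = −αΔT + βΔS across each adjacent pair:
  37–235 m: −αΔT+βΔS = −(2.6 × 10⁻⁴)(-2.6)+(7.2 × 10⁻⁴)(-0.10) = 6.0 × 10⁻⁴ → stable
  235–241 m: −αΔT+βΔS = −(2.6 × 10⁻⁴)(+2.9)+(7.2 × 10⁻⁴)(+0.84) = -1.5 × 10⁻⁴ → UNSTABLE
  241–254 m: −αΔT+βΔS = −(2.6 × 10⁻⁴)(-3.6)+(7.2 × 10⁻⁴)(-0.43) = 6.3 × 10⁻⁴ → stable
The 235–241 m interval has Δρ < 0: lighter water underlies denser water.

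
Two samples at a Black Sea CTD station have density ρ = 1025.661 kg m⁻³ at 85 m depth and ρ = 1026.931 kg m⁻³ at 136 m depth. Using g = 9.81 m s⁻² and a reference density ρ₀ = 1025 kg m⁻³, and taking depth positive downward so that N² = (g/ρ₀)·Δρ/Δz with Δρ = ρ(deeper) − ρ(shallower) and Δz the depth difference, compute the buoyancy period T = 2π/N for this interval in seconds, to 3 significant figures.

Δρ = 1026.931 − 1025.661 = 1.270 kg m⁻³ over Δz = 136 − 85 = 51 m.
N² = (9.81/1025) × (1.270/51) = 2.3833 × 10⁻⁴ s⁻².
N = √(2.3833 × 10⁻⁴) = 0.015438 rad s⁻¹, so T = 2π/N = 406.99 s ≈ 407 s.

407 s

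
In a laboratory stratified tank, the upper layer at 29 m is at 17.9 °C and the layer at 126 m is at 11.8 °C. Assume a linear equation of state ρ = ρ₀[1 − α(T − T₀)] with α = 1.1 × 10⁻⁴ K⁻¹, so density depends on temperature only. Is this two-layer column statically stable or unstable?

stable

ΔT = 11.8 − 17.9 = -6.1 K, so Δρ/ρ₀ = −αΔT = 6.71 × 10⁻⁴.
Δρ/ρ₀ > 0, so Δρ > 0: deeper water is denser → statically stable.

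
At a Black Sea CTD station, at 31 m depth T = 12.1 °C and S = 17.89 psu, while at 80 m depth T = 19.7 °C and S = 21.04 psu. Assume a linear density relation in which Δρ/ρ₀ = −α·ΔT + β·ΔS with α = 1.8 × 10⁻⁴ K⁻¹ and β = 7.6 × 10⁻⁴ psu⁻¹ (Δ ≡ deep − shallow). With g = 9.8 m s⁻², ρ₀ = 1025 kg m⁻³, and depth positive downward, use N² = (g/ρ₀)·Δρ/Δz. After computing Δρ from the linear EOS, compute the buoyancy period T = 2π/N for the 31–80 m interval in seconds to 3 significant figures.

ΔT = +7.6 K, ΔS = +3.15 psu (deep − shallow).
Δρ/ρ₀ = −αΔT + βΔS = -1.368 × 10⁻³ + 2.394 × 10⁻³ = 1.026 × 10⁻³, so Δρ ≈ 1.052 kg m⁻³.
N² = (g/ρ₀)·Δρ/Δz = g·(Δρ/ρ₀)/Δz = 9.8 × 1.026 × 10⁻³ / 49 = 2.0520 × 10⁻⁴ s⁻².
N = √(2.0520 × 10⁻⁴) = 0.014325 rad s⁻¹ → T = 2π/N = 438.62 s ≈ 439 s.

439 s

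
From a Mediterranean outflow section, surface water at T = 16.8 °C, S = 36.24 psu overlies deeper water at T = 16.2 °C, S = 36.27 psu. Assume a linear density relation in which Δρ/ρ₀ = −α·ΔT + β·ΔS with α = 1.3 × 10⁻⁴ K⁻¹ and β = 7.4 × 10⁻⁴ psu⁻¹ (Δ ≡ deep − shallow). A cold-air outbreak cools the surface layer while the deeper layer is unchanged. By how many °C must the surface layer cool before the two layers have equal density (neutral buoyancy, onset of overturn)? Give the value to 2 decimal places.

Neutral buoyancy requires Δρ = 0, i.e. −α(T_deep − T_surf′) + β(S_deep − S_surf) = 0.
T_surf′ = T_deep − (β/α)·ΔS = 16.2 − (7.4 × 10⁻⁴/1.3 × 10⁻⁴)·(+0.03) = 16.0292 °C.
Cooling required: 16.8 − (16.0292) = 0.7708 °C.

0.77 °C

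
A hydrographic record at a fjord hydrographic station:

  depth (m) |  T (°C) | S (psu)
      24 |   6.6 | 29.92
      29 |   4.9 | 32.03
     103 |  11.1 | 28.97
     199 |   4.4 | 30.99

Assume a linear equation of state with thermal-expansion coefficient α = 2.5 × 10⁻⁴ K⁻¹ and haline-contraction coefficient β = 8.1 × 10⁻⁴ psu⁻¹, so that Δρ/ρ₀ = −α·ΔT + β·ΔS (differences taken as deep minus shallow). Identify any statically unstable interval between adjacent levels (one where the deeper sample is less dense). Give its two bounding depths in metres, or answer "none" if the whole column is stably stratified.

29–103 m

Evaluate Δρ/ρ₀ = −αΔT + βΔS across each adjacent pair:
  24–29 m: −αΔT+βΔS = −(2.5 × 10⁻⁴)(-1.7)+(8.1 × 10⁻⁴)(+2.11) = 2.1 × 10⁻³ → stable
  29–103 m: −αΔT+βΔS = −(2.5 × 10⁻⁴)(+6.2)+(8.1 × 10⁻⁴)(-3.06) = -4.0 × 10⁻³ → UNSTABLE
  103–199 m: −αΔT+βΔS = −(2.5 × 10⁻⁴)(-6.7)+(8.1 × 10⁻⁴)(+2.02) = 3.3 × 10⁻³ → stable
The 29–103 m interval has Δρ < 0: lighter water underlies denser water.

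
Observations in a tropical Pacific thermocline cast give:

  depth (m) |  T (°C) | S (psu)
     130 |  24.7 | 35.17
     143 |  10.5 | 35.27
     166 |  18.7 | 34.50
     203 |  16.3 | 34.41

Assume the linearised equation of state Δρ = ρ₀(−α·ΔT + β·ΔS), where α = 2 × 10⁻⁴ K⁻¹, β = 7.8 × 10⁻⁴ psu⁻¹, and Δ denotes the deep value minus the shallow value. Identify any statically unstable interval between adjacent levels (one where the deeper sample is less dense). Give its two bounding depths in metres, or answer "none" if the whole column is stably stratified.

Evaluate Δρ/ρ₀ = −αΔT + βΔS across each adjacent pair:
  130–143 m: −αΔT+βΔS = −(2 × 10⁻⁴)(-14.2)+(7.8 × 10⁻⁴)(+0.10) = 2.9 × 10⁻³ → stable
  143–166 m: −αΔT+βΔS = −(2 × 10⁻⁴)(+8.2)+(7.8 × 10⁻⁴)(-0.77) = -2.2 × 10⁻³ → UNSTABLE
  166–203 m: −αΔT+βΔS = −(2 × 10⁻⁴)(-2.4)+(7.8 × 10⁻⁴)(-0.09) = 4.1 × 10⁻⁴ → stable
The 143–166 m interval has Δρ < 0: lighter water underlies denser water.

143–166 m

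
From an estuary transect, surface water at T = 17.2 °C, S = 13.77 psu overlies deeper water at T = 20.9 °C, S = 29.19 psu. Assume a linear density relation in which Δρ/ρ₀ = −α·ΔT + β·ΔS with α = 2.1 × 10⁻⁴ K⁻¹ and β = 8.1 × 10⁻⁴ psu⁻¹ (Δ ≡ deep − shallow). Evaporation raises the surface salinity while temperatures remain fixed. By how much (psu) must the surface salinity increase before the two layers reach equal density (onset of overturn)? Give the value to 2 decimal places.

14.46 psu

Neutral buoyancy requires −α(T_deep − T_surf) + β(S_deep − S_surf′) = 0.
S_surf′ = S_deep − (α/β)·ΔT = 29.19 − (2.1 × 10⁻⁴/8.1 × 10⁻⁴)·(+3.7) = 28.2307 psu.
Increase required: 28.2307 − 13.77 = 14.4607 psu.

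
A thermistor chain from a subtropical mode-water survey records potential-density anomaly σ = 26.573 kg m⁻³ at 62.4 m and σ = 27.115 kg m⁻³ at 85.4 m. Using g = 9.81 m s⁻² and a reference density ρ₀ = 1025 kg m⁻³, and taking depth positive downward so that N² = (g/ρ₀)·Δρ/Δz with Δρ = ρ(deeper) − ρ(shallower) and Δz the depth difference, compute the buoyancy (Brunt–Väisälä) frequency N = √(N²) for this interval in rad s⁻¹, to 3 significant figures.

Δρ = 1027.115 − 1026.573 = 0.542 kg m⁻³ over Δz = 85.4 − 62.4 = 23 m.
N² = (9.81/1025) × (0.542/23) = 2.2554 × 10⁻⁴ s⁻².
N = √(2.2554 × 10⁻⁴) = 0.015018 rad s⁻¹ ≈ 0.0150 rad s⁻¹.
A positive N² confirms static stability across the interval.

0.0150 rad s⁻¹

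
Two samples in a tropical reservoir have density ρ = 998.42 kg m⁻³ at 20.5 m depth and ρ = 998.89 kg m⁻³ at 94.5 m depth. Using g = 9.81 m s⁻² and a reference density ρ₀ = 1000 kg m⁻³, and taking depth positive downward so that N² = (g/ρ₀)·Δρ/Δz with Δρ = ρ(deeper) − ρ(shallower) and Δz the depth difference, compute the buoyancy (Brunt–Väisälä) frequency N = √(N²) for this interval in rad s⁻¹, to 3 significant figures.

Δρ = 998.89 − 998.42 = 0.47 kg m⁻³ over Δz = 94.5 − 20.5 = 74 m.
N² = (9.81/1000) × (0.47/74) = 6.2307 × 10⁻⁵ s⁻².
N = √(6.2307 × 10⁻⁵) = 7.8935 × 10⁻³ rad s⁻¹ ≈ 7.89 × 10⁻³ rad s⁻¹.

7.89 × 10⁻³ rad s⁻¹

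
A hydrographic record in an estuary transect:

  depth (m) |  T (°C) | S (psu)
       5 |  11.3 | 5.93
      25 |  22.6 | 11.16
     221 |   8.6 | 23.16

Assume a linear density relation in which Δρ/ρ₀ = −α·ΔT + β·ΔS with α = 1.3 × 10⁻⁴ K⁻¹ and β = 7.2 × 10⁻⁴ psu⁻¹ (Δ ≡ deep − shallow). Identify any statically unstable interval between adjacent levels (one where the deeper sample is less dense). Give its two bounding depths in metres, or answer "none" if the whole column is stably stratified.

Evaluate Δρ/ρ₀ = −αΔT + βΔS across each adjacent pair:
  5–25 m: −αΔT+βΔS = −(1.3 × 10⁻⁴)(+11.3)+(7.2 × 10⁻⁴)(+5.23) = 2.3 × 10⁻³ → stable
  25–221 m: −αΔT+βΔS = −(1.3 × 10⁻⁴)(-14.0)+(7.2 × 10⁻⁴)(+12.00) = 0.010 → stable
Every interval has Δρ > 0: the column is stably stratified throughout.

none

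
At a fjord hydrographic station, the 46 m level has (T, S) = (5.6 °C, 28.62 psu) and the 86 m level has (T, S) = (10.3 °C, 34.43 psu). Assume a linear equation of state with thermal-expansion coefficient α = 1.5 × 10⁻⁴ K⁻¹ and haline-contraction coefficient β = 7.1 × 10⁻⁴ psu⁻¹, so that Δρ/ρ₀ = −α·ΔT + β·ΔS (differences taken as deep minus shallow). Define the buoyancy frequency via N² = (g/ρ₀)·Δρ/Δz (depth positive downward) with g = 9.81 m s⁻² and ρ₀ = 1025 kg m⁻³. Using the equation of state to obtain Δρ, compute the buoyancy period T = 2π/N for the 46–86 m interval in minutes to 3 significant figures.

ΔT = +4.7 K, ΔS = +5.81 psu (deep − shallow).
Δρ/ρ₀ = −αΔT + βΔS = -7.05 × 10⁻⁴ + 4.1251 × 10⁻³ = 3.4201 × 10⁻³, so Δρ ≈ 3.506 kg m⁻³.
N² = (g/ρ₀)·Δρ/Δz = g·(Δρ/ρ₀)/Δz = 9.81 × 3.4201 × 10⁻³ / 40 = 8.3878 × 10⁻⁴ s⁻².
N = √(8.3878 × 10⁻⁴) = 0.028962 rad s⁻¹ → T = 2π/N = 216.95 s = 3.6158 min ≈ 3.62 min.

3.62 min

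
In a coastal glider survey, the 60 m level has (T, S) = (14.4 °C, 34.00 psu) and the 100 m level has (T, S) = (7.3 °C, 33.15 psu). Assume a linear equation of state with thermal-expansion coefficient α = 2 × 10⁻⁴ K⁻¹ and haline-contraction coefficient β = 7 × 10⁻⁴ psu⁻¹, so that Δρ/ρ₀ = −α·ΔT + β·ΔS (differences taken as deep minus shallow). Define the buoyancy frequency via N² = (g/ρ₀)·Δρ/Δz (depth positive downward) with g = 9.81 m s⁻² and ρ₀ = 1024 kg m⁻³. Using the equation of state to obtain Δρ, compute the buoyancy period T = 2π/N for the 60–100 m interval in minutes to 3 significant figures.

ΔT = -7.1 K, ΔS = -0.85 psu (deep − shallow).
Δρ/ρ₀ = −αΔT + βΔS = 1.42 × 10⁻³ − 5.95 × 10⁻⁴ = 8.25 × 10⁻⁴, so Δρ ≈ 0.8448 kg m⁻³.
N² = (g/ρ₀)·Δρ/Δz = g·(Δρ/ρ₀)/Δz = 9.81 × 8.25 × 10⁻⁴ / 40 = 2.0233 × 10⁻⁴ s⁻².
N = √(2.0233 × 10⁻⁴) = 0.014224 rad s⁻¹ → T = 2π/N = 441.73 s = 7.3622 min ≈ 7.36 min.

7.36 min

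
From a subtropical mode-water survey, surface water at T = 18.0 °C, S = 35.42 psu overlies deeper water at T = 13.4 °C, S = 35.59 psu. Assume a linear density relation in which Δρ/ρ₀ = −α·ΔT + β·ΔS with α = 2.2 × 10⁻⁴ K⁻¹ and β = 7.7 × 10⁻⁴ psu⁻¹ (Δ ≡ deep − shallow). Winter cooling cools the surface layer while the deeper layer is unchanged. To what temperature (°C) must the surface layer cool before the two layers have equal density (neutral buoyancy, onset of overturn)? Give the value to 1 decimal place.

Neutral buoyancy requires Δρ = 0, i.e. −α(T_deep − T_surf′) + β(S_deep − S_surf) = 0.
T_surf′ = T_deep − (β/α)·ΔS = 13.4 − (7.7 × 10⁻⁴/2.2 × 10⁻⁴)·(+0.17) = 12.805 °C.
Cooling required: 18.0 − (12.805) = 5.195 °C.

12.8 °C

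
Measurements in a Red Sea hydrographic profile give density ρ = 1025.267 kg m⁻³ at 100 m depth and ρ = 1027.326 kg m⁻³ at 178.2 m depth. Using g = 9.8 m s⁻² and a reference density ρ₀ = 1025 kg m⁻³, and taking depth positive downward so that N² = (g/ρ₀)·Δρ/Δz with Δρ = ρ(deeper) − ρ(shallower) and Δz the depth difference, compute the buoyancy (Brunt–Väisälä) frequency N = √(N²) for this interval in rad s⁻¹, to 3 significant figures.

Δρ = 1027.326 − 1025.267 = 2.059 kg m⁻³ over Δz = 178.2 − 100 = 78.2 m.
N² = (9.8/1025) × (2.059/78.2) = 2.5174 × 10⁻⁴ s⁻².
N = √(2.5174 × 10⁻⁴) = 0.015866 rad s⁻¹ ≈ 0.0159 rad s⁻¹.

0.0159 rad s⁻¹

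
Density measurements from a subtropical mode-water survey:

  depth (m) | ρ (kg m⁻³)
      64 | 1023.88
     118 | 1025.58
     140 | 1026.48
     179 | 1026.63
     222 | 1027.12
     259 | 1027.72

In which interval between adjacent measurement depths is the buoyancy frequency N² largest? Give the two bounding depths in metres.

118–140 m

Compute the density gradient over each adjacent pair:
  64–118 m: Δρ/Δz = 1.70/54 = 0.031 kg m⁻⁴
  118–140 m: Δρ/Δz = 0.90/22 = 0.041 kg m⁻⁴
  140–179 m: Δρ/Δz = 0.15/39 = 3.8 × 10⁻³ kg m⁻⁴
  179–222 m: Δρ/Δz = 0.49/43 = 0.011 kg m⁻⁴
  222–259 m: Δρ/Δz = 0.60/37 = 0.016 kg m⁻⁴
The largest gradient is in the 118–140 m interval — the pycnocline.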